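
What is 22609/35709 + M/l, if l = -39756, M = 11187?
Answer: 166455607/473215668 ≈ 0.35175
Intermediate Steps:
22609/35709 + M/l = 22609/35709 + 11187/(-39756) = 22609*(1/35709) + 11187*(-1/39756) = 22609/35709 - 3729/13252 = 166455607/473215668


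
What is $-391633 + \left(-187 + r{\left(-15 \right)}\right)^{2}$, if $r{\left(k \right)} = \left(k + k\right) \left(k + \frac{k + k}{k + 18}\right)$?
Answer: $-74664$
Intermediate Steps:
$r{\left(k \right)} = 2 k \left(k + \frac{2 k}{18 + k}\right)$
$-391633 + \left(-187 + r{\left(-15 \right)}\right)^{2} = -391633 + \left(-187 + \frac{2 \left(-15\right)^{2} \left(20 - 15\right)}{18 - 15}\right)^{2} = -391633 + \left(-187 + 2 \cdot 225 \cdot \frac{1}{3} \cdot 5\right)^{2} = -391633 + \left(-187 + 750\right)^{2} = -391633 + 563^{2} = -391633 + 316969 = -74664$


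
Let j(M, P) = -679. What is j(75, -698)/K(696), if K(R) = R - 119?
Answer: -679/577 ≈ -1.1768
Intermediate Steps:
K(R) = -119 + R
j(75, -698)/K(696) = -679/(-119 + 696) = -679/577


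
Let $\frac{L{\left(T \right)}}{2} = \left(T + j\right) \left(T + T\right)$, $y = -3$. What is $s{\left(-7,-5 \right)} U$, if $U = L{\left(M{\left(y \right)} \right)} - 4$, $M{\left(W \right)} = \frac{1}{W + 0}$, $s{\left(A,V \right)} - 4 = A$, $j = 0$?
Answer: $\frac{32}{3} \approx 10.667$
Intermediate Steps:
$s{\left(A,V \right)} = 4 + A$
$M{\left(W \right)} = \frac{1}{W}$
$L{\left(T \right)} = 4 T^{2}$ ($L{\left(T \right)} = 2 \left(T + 0\right) \left(T + T\right) = 2 T 2 T = 2 \cdot 2 T^{2} = 4 T^{2}$)
$U = - \frac{32}{9}$ ($U = 4 \left(\frac{1}{-3}\right)^{2} - 4 = 4 \left(- \frac{1}{3}\right)^{2} - 4 = 4 \cdot \frac{1}{9} - 4 = \frac{4}{9} - 4 = - \frac{32}{9} \approx -3.5556$)
$s{\left(-7,-5 \right)} U = \left(4 - 7\right) \left(- \frac{32}{9}\right) = \left(-3\right) \left(- \frac{32}{9}\right) = \frac{32}{3}$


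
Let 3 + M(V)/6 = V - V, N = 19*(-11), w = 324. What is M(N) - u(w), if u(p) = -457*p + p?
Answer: 147726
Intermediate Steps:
u(p) = -456*p
N = -209
M(V) = -18 (M(V) = -18 + 6*(V - V) = -18 + 6*0 = -18 + 0 = -18)
M(N) - u(w) = -18 - (-456)*324 = -18 - 1*(-147744) = -18 + 147744 = 147726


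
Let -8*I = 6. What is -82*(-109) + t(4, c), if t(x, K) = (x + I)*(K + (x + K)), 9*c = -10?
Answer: 80494/9 ≈ 8943.8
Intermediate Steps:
I = -¾ (I = -⅛*6 = -¾ ≈ -0.75000)
c = -10/9 (c = (⅑)*(-10) = -10/9 ≈ -1.1111)
t(x, K) = (-¾ + x)*(x + 2*K) (t(x, K) = (x - ¾)*(K + (x + K)) = (-¾ + x)*(K + (K + x)) = (-¾ + x)*(x + 2*K))
-82*(-109) + t(4, c) = -82*(-109) + (4² - 3/2*(-10/9) - ¾*4 + 2*(-10/9)*4) = 8938 + (16 + 5/3 - 3 - 80/9) = 8938 + 52/9 = 80494/9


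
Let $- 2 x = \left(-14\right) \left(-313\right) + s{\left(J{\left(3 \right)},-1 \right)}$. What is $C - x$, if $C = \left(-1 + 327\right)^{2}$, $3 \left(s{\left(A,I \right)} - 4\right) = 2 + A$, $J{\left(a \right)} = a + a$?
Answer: $\frac{325411}{3} \approx 1.0847 \cdot 10^{5}$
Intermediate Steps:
$J{\left(a \right)} = 2 a$
$s{\left(A,I \right)} = \frac{14}{3} + \frac{A}{3}$ ($s{\left(A,I \right)} = 4 + \frac{2 + A}{3} = 4 + \left(\frac{2}{3} + \frac{A}{3}\right) = \frac{14}{3} + \frac{A}{3}$)
$C = 106276$ ($C = 326^{2} = 106276$)
$x = - \frac{6583}{3}$ ($x = - \frac{\left(-14\right) \left(-313\right) + \left(\frac{14}{3} + \frac{2 \cdot 3}{3}\right)}{2} = - \frac{4382 + \left(\frac{14}{3} + \frac{1}{3} \cdot 6\right)}{2} = - \frac{4382 + \left(\frac{14}{3} + 2\right)}{2} = - \frac{4382 + \frac{20}{3}}{2} = \left(- \frac{1}{2}\right) \frac{13166}{3} = - \frac{6583}{3} \approx -2194.3$)
$C - x = 106276 - - \frac{6583}{3} = 106276 + \frac{6583}{3} = \frac{325411}{3}$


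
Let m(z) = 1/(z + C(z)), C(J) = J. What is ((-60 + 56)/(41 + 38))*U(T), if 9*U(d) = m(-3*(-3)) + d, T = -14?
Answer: 502/6399 ≈ 0.078450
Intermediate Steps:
m(z) = 1/(2*z) (m(z) = 1/(z + z) = 1/(2*z))
U(d) = 1/162 + d/9 (U(d) = (1/(2*((-3*(-3)))) + d)/9 = ((½)/9 + d)/9 = ((½)*(⅑) + d)/9 = (1/18 + d)/9 = 1/162 + d/9)
((-60 + 56)/(41 + 38))*U(T) = ((-60 + 56)/(41 + 38))*(1/162 + (⅑)*(-14)) = (-4/79)*(1/162 - 14/9) = -4*1/79*(-251/162) = -4/79*(-251/162) = 502/6399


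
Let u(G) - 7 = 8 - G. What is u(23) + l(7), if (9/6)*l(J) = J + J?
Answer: 4/3 ≈ 1.3333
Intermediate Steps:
u(G) = 15 - G (u(G) = 7 + (8 - G) = 15 - G)
l(J) = 4*J/3 (l(J) = 2*(J + J)/3 = 2*(2*J)/3 = 4*J/3)
u(23) + l(7) = (15 - 1*23) + (4/3)*7 = (15 - 23) + 28/3 = -8 + 28/3 = 4/3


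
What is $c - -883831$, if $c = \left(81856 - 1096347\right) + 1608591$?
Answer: $1477931$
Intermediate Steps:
$c = 594100$ ($c = -1014491 + 1608591 = 594100$)
$c - -883831 = 594100 - -883831 = 594100 + 883831 = 1477931$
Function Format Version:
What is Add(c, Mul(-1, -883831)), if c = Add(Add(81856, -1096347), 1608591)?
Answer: 1477931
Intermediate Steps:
c = 594100 (c = Add(-1014491, 1608591) = 594100)
Add(c, Mul(-1, -883831)) = Add(594100, Mul(-1, -883831)) = Add(594100, 883831) = 1477931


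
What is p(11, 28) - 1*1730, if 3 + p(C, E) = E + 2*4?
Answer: -1697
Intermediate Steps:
p(C, E) = 5 + E (p(C, E) = -3 + (E + 2*4) = -3 + (E + 8) = -3 + (8 + E) = 5 + E)
p(11, 28) - 1*1730 = (5 + 28) - 1*1730 = 33 - 1730 = -1697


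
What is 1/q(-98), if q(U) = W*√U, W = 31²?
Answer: -I*√2/13454 ≈ -0.00010511*I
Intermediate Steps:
W = 961
q(U) = 961*√U
1/q(-98) = 1/(961*√(-98)) = 1/(961*(7*I*√2)) = 1/(6727*I*√2) = -I*√2/13454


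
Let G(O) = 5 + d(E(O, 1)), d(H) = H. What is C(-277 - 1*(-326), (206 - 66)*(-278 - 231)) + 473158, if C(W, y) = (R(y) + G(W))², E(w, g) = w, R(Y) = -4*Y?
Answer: 81279061994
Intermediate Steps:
G(O) = 5 + O
C(W, y) = (5 + W - 4*y)² (C(W, y) = (-4*y + (5 + W))² = (5 + W - 4*y)²)
C(-277 - 1*(-326), (206 - 66)*(-278 - 231)) + 473158 = (5 + (-277 - 1*(-326)) - 4*(206 - 66)*(-278 - 231))² + 473158 = (5 + (-277 + 326) - 560*(-509))² + 473158 = (5 + 49 - 4*(-71260))² + 473158 = (5 + 49 + 285040)² + 473158 = 285094² + 473158 = 81278588836 + 473158 = 81279061994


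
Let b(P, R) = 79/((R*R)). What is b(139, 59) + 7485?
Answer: 26055364/3481 ≈ 7485.0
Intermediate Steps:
b(P, R) = 79/R**2 (b(P, R) = 79/(R**2) = 79/R**2)
b(139, 59) + 7485 = 79/59**2 + 7485 = 79*(1/3481) + 7485 = 79/3481 + 7485 = 26055364/3481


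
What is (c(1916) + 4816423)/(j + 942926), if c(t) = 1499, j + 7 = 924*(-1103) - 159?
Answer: -2408961/38206 ≈ -63.052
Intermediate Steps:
j = -1019338 (j = -7 + (924*(-1103) - 159) = -7 + (-1019172 - 159) = -7 - 1019331 = -1019338)
(c(1916) + 4816423)/(j + 942926) = (1499 + 4816423)/(-1019338 + 942926) = 4817922/(-76412) = 4817922*(-1/76412) = -2408961/38206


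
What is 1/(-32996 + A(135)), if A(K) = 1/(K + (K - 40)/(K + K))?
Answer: -7309/241167710 ≈ -3.0307e-5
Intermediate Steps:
A(K) = 1/(K + (-40 + K)/(2*K)) (A(K) = 1/(K + (-40 + K)/((2*K))) = 1/(K + (-40 + K)*(1/(2*K))) = 1/(K + (-40 + K)/(2*K)))
1/(-32996 + A(135)) = 1/(-32996 + 2*135/(-40 + 135 + 2*135²)) = 1/(-32996 + 2*135/(-40 + 135 + 2*18225)) = 1/(-32996 + 2*135/(-40 + 135 + 36450)) = 1/(-32996 + 2*135/36545) = 1/(-32996 + 2*135*(1/36545)) = 1/(-32996 + 54/7309) = 1/(-241167710/7309) = -7309/241167710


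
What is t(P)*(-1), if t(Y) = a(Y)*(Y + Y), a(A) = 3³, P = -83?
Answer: 4482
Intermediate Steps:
a(A) = 27
t(Y) = 54*Y (t(Y) = 27*(Y + Y) = 27*(2*Y) = 54*Y)
t(P)*(-1) = (54*(-83))*(-1) = -4482*(-1) = 4482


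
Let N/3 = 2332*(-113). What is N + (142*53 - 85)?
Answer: -783107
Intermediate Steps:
N = -790548 (N = 3*(2332*(-113)) = 3*(-263516) = -790548)
N + (142*53 - 85) = -790548 + (142*53 - 85) = -790548 + (7526 - 85) = -790548 + 7441 = -783107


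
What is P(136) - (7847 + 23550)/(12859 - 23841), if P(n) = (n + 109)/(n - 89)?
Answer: 4166249/516154 ≈ 8.0717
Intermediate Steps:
P(n) = (109 + n)/(-89 + n)
P(136) - (7847 + 23550)/(12859 - 23841) = (109 + 136)/(-89 + 136) - (7847 + 23550)/(12859 - 23841) = 245/47 - 31397/(-10982) = (1/47)*245 - 31397*(-1)/10982 = 245/47 - 1*(-31397/10982) = 245/47 + 31397/10982 = 4166249/516154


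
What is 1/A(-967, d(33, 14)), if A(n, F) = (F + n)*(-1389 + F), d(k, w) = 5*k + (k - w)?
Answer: 1/943515 ≈ 1.0599e-6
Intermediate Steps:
d(k, w) = -w + 6*k
A(n, F) = (-1389 + F)*(F + n)
1/A(-967, d(33, 14)) = 1/((-1*14 + 6*33)² - 1389*(-1*14 + 6*33) - 1389*(-967) + (-1*14 + 6*33)*(-967)) = 1/((-14 + 198)² - 1389*(-14 + 198) + 1343163 + (-14 + 198)*(-967)) = 1/(184² - 1389*184 + 1343163 + 184*(-967)) = 1/(33856 - 255576 + 1343163 - 177928) = 1/943515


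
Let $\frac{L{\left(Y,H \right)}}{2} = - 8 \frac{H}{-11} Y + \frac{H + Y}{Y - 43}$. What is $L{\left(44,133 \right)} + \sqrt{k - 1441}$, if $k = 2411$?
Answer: $8866 + \sqrt{970} \approx 8897.1$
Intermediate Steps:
$L{\left(Y,H \right)} = \frac{2 \left(H + Y\right)}{-43 + Y} + \frac{16 H Y}{11}$ ($L{\left(Y,H \right)} = 2 \left(- 8 \frac{H}{-11} Y + \frac{H + Y}{Y - 43}\right) = 2 \left(- 8 H \left(- \frac{1}{11}\right) Y + \frac{H + Y}{-43 + Y}\right) = 2 \left(- 8 \left(- \frac{H}{11}\right) Y + \frac{H + Y}{-43 + Y}\right) = 2 \left(\frac{8 H}{11} Y + \frac{H + Y}{-43 + Y}\right) = 2 \left(\frac{8 H Y}{11} + \frac{H + Y}{-43 + Y}\right) = 2 \left(\frac{H + Y}{-43 + Y} + \frac{8 H Y}{11}\right) = \frac{2 \left(H + Y\right)}{-43 + Y} + \frac{16 H Y}{11}$)
$L{\left(44,133 \right)} + \sqrt{k - 1441} = \frac{2 \left(11 \cdot 133 + 11 \cdot 44 - 45752 \cdot 44 + 8 \cdot 133 \cdot 44^{2}\right)}{11 \left(-43 + 44\right)} + \sqrt{2411 - 1441} = \frac{2 \left(1463 + 484 - 2013088 + 8 \cdot 133 \cdot 1936\right)}{11 \cdot 1} + \sqrt{970} = \frac{2}{11} \cdot 1 \left(1463 + 484 - 2013088 + 2059904\right) + \sqrt{970} = \frac{2}{11} \cdot 1 \cdot 48763 + \sqrt{970} = 8866 + \sqrt{970}$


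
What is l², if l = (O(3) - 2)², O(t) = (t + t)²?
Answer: 1336336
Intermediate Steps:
O(t) = 4*t² (O(t) = (2*t)² = 4*t²)
l = 1156 (l = (4*3² - 2)² = (4*9 - 2)² = (36 - 2)² = 34² = 1156)
l² = 1156² = 1336336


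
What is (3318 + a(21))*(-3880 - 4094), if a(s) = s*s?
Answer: -29974266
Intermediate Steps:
a(s) = s²
(3318 + a(21))*(-3880 - 4094) = (3318 + 21²)*(-3880 - 4094) = (3318 + 441)*(-7974) = 3759*(-7974) = -29974266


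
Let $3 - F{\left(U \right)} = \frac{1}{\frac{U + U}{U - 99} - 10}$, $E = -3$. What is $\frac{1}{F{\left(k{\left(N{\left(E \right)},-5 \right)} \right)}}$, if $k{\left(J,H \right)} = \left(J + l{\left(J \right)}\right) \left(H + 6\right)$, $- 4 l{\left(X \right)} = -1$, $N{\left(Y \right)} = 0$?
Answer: $\frac{3952}{12251} \approx 0.32259$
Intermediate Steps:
$l{\left(X \right)} = \frac{1}{4}$ ($l{\left(X \right)} = \left(- \frac{1}{4}\right) \left(-1\right) = \frac{1}{4}$)
$k{\left(J,H \right)} = \left(6 + H\right) \left(\frac{1}{4} + J\right)$ ($k{\left(J,H \right)} = \left(J + \frac{1}{4}\right) \left(H + 6\right) = \left(\frac{1}{4} + J\right) \left(6 + H\right) = \left(6 + H\right) \left(\frac{1}{4} + J\right)$)
$F{\left(U \right)} = 3 - \frac{1}{-10 + \frac{2 U}{-99 + U}}$ ($F{\left(U \right)} = 3 - \frac{1}{\frac{U + U}{U - 99} - 10} = 3 - \frac{1}{\frac{2 U}{-99 + U} - 10} = 3 - \frac{1}{-10 + \frac{2 U}{-99 + U}}$)
$\frac{1}{F{\left(k{\left(N{\left(E \right)},-5 \right)} \right)}} = \frac{1}{\frac{1}{2} \frac{1}{-495 + 4 \left(\frac{3}{2} + 6 \cdot 0 + \frac{1}{4} \left(-5\right) - 0\right)} \left(-3069 + 25 \left(\frac{3}{2} + 6 \cdot 0 + \frac{1}{4} \left(-5\right) - 0\right)\right)} = \frac{1}{\frac{1}{2} \frac{1}{-495 + 4 \left(\frac{3}{2} + 0 - \frac{5}{4} + 0\right)} \left(-3069 + 25 \left(\frac{3}{2} + 0 - \frac{5}{4} + 0\right)\right)} = \frac{1}{\frac{1}{2} \frac{1}{-495 + 4 \cdot \frac{1}{4}} \left(-3069 + 25 \cdot \frac{1}{4}\right)} = \frac{1}{\frac{1}{2} \frac{1}{-495 + 1} \left(-3069 + \frac{25}{4}\right)} = \frac{1}{\frac{1}{2} \frac{1}{-494} \left(- \frac{12251}{4}\right)} = \frac{1}{\frac{1}{2} \left(- \frac{1}{494}\right) \left(- \frac{12251}{4}\right)} = \frac{1}{\frac{12251}{3952}} = \frac{3952}{12251}$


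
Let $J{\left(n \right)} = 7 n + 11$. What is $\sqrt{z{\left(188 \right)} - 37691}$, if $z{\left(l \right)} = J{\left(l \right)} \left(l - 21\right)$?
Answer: $\sqrt{183918} \approx 428.86$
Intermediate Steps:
$J{\left(n \right)} = 11 + 7 n$
$z{\left(l \right)} = \left(-21 + l\right) \left(11 + 7 l\right)$ ($z{\left(l \right)} = \left(11 + 7 l\right) \left(l - 21\right) = \left(11 + 7 l\right) \left(-21 + l\right) = \left(-21 + l\right) \left(11 + 7 l\right)$)
$\sqrt{z{\left(188 \right)} - 37691} = \sqrt{\left(-21 + 188\right) \left(11 + 7 \cdot 188\right) - 37691} = \sqrt{167 \left(11 + 1316\right) - 37691} = \sqrt{167 \cdot 1327 - 37691} = \sqrt{221609 - 37691} = \sqrt{183918}$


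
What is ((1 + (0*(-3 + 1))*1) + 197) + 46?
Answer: 244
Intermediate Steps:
((1 + (0*(-3 + 1))*1) + 197) + 46 = ((1 + (0*(-2))*1) + 197) + 46 = ((1 + 0*1) + 197) + 46 = ((1 + 0) + 197) + 46 = (1 + 197) + 46 = 198 + 46 = 244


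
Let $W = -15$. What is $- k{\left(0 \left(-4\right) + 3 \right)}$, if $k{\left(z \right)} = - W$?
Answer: $-15$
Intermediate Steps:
$k{\left(z \right)} = 15$ ($k{\left(z \right)} = \left(-1\right) \left(-15\right) = 15$)
$- k{\left(0 \left(-4\right) + 3 \right)} = \left(-1\right) 15 = -15$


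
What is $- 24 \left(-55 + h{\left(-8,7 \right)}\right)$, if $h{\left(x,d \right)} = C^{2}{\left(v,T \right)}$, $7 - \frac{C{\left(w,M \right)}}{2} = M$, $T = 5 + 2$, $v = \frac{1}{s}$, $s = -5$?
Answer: $1320$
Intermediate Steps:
$v = - \frac{1}{5}$ ($v = \frac{1}{-5} = - \frac{1}{5} \approx -0.2$)
$T = 7$
$C{\left(w,M \right)} = 14 - 2 M$
$h{\left(x,d \right)} = 0$ ($h{\left(x,d \right)} = \left(14 - 14\right)^{2} = 0^{2} = 0$)
$- 24 \left(-55 + h{\left(-8,7 \right)}\right) = - 24 \left(-55 + 0\right) = \left(-24\right) \left(-55\right) = 1320$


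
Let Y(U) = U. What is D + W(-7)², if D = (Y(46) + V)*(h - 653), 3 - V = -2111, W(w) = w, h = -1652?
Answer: -4978751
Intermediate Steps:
V = 2114 (V = 3 - 1*(-2111) = 3 + 2111 = 2114)
D = -4978800 (D = (46 + 2114)*(-1652 - 653) = 2160*(-2305) = -4978800)
D + W(-7)² = -4978800 + (-7)² = -4978800 + 49 = -4978751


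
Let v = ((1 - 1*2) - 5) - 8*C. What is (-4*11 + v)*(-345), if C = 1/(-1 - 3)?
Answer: 16560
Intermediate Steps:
C = -¼ (C = 1/(-4) = -¼ ≈ -0.25000)
v = -4 (v = ((1 - 1*2) - 5) - 8*(-¼) = ((1 - 2) - 5) + 2 = (-1 - 5) + 2 = -6 + 2 = -4)
(-4*11 + v)*(-345) = (-4*11 - 4)*(-345) = (-44 - 4)*(-345) = -48*(-345) = 16560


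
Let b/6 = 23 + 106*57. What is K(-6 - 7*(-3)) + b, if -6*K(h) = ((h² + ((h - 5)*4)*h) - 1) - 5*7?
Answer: 72517/2 ≈ 36259.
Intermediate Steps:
b = 36390 (b = 6*(23 + 106*57) = 6*(23 + 6042) = 6*6065 = 36390)
K(h) = 6 - h²/6 - h*(-20 + 4*h)/6 (K(h) = -(((h² + ((h - 5)*4)*h) - 1) - 5*7)/6 = -(((h² + ((-5 + h)*4)*h) - 1) - 35)/6 = -(((h² + (-20 + 4*h)*h) - 1) - 35)/6 = -(((h² + h*(-20 + 4*h)) - 1) - 35)/6 = -((-1 + h² + h*(-20 + 4*h)) - 35)/6 = -(-36 + h² + h*(-20 + 4*h))/6 = 6 - h²/6 - h*(-20 + 4*h)/6)
K(-6 - 7*(-3)) + b = (6 - 5*(-6 - 7*(-3))²/6 + 10*(-6 - 7*(-3))/3) + 36390 = (6 - 5*(-6 + 21)²/6 + 10*(-6 + 21)/3) + 36390 = (6 - ⅚*15² + (10/3)*15) + 36390 = (6 - ⅚*225 + 50) + 36390 = (6 - 375/2 + 50) + 36390 = -263/2 + 36390 = 72517/2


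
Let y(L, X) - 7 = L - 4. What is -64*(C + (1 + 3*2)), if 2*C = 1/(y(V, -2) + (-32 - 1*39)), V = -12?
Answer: -2238/5 ≈ -447.60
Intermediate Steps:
y(L, X) = 3 + L (y(L, X) = 7 + (L - 4) = 7 + (-4 + L) = 3 + L)
C = -1/160 (C = 1/(2*((3 - 12) + (-32 - 1*39))) = 1/(2*(-9 + (-32 - 39))) = 1/(2*(-9 - 71)) = (½)/(-80) = (½)*(-1/80) = -1/160 ≈ -0.0062500)
-64*(C + (1 + 3*2)) = -64*(-1/160 + (1 + 3*2)) = -64*(-1/160 + (1 + 6)) = -64*(-1/160 + 7) = -64*1119/160 = -2238/5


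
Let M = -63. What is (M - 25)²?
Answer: 7744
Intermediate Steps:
(M - 25)² = (-63 - 25)² = (-88)² = 7744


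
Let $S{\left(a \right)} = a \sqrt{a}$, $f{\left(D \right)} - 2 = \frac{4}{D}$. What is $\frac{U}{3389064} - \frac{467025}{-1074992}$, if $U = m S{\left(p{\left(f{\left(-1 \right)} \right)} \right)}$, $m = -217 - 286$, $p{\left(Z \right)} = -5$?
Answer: $\frac{467025}{1074992} + \frac{2515 i \sqrt{5}}{3389064} \approx 0.43444 + 0.0016594 i$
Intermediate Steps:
$f{\left(D \right)} = 2 + \frac{4}{D}$
$m = -503$ ($m = -217 - 286 = -503$)
$S{\left(a \right)} = a^{\frac{3}{2}}$
$U = 2515 i \sqrt{5}$ ($U = - 503 \left(-5\right)^{\frac{3}{2}} = - 503 \left(- 5 i \sqrt{5}\right) = 2515 i \sqrt{5} \approx 5623.7 i$)
$\frac{U}{3389064} - \frac{467025}{-1074992} = \frac{2515 i \sqrt{5}}{3389064} - \frac{467025}{-1074992} = 2515 i \sqrt{5} \cdot \frac{1}{3389064} - - \frac{467025}{1074992} = \frac{2515 i \sqrt{5}}{3389064} + \frac{467025}{1074992} = \frac{467025}{1074992} + \frac{2515 i \sqrt{5}}{3389064}$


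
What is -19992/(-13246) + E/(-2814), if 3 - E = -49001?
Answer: -148212374/9318561 ≈ -15.905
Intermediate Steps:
E = 49004 (E = 3 - 1*(-49001) = 3 + 49001 = 49004)
-19992/(-13246) + E/(-2814) = -19992/(-13246) + 49004/(-2814) = -19992*(-1/13246) + 49004*(-1/2814) = 9996/6623 - 24502/1407 = -148212374/9318561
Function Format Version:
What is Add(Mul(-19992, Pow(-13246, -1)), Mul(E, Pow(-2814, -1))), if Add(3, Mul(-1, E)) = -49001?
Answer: Rational(-148212374, 9318561) ≈ -15.905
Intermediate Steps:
E = 49004 (E = Add(3, Mul(-1, -49001)) = Add(3, 49001) = 49004)
Add(Mul(-19992, Pow(-13246, -1)), Mul(E, Pow(-2814, -1))) = Add(Mul(-19992, Pow(-13246, -1)), Mul(49004, Pow(-2814, -1))) = Add(Mul(-19992, Rational(-1, 13246)), Mul(49004, Rational(-1, 2814))) = Add(Rational(9996, 6623), Rational(-24502, 1407)) = Rational(-148212374, 9318561)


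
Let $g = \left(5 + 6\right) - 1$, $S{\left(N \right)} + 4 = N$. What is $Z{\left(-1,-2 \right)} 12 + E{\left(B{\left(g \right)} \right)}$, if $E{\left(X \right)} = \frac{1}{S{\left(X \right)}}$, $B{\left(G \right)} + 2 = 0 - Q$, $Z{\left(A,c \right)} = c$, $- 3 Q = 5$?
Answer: $- \frac{315}{13} \approx -24.231$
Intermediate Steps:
$Q = - \frac{5}{3}$ ($Q = \left(- \frac{1}{3}\right) 5 = - \frac{5}{3} \approx -1.6667$)
$S{\left(N \right)} = -4 + N$
$g = 10$ ($g = 11 - 1 = 10$)
$B{\left(G \right)} = - \frac{1}{3}$ ($B{\left(G \right)} = -2 + \left(0 - - \frac{5}{3}\right) = -2 + \left(0 + \frac{5}{3}\right) = -2 + \frac{5}{3} = - \frac{1}{3}$)
$E{\left(X \right)} = \frac{1}{-4 + X}$
$Z{\left(-1,-2 \right)} 12 + E{\left(B{\left(g \right)} \right)} = \left(-2\right) 12 + \frac{1}{-4 - \frac{1}{3}} = -24 + \frac{1}{- \frac{13}{3}} = -24 - \frac{3}{13} = - \frac{315}{13}$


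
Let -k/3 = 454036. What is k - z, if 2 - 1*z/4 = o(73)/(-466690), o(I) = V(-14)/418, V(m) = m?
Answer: -9489882603738/6967015 ≈ -1.3621e+6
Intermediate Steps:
k = -1362108 (k = -3*454036 = -1362108)
o(I) = -7/209 (o(I) = -14/418 = -14*1/418 = -7/209)
z = 55736118/6967015 (z = 8 - (-28)/(209*(-466690)) = 8 - (-28)*(-1)/(209*466690) = 8 - 4*1/13934030 = 8 - 2/6967015 = 55736118/6967015 ≈ 8.0000)
k - z = -1362108 - 1*55736118/6967015 = -1362108 - 55736118/6967015 = -9489882603738/6967015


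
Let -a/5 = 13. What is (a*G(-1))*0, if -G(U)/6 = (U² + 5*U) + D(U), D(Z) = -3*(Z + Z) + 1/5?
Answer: 0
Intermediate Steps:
a = -65 (a = -5*13 = -65)
D(Z) = ⅕ - 6*Z (D(Z) = -6*Z + ⅕ = ⅕ - 6*Z)
G(U) = -6/5 - 6*U² + 6*U (G(U) = -6*((U² + 5*U) + (⅕ - 6*U)) = -6*(⅕ + U² - U) = -6/5 - 6*U² + 6*U)
(a*G(-1))*0 = -65*(-6/5 - 6*(-1)² + 6*(-1))*0 = -65*(-6/5 - 6*1 - 6)*0 = -65*(-6/5 - 6 - 6)*0 = -65*(-66/5)*0 = 858*0 = 0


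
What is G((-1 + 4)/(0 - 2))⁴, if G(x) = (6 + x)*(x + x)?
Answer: 531441/16 ≈ 33215.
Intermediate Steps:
G(x) = 2*x*(6 + x) (G(x) = (6 + x)*(2*x) = 2*x*(6 + x))
G((-1 + 4)/(0 - 2))⁴ = (2*((-1 + 4)/(0 - 2))*(6 + (-1 + 4)/(0 - 2)))⁴ = (2*(3/(-2))*(6 + 3/(-2)))⁴ = (2*(3*(-½))*(6 + 3*(-½)))⁴ = (2*(-3/2)*(6 - 3/2))⁴ = (2*(-3/2)*(9/2))⁴ = (-27/2)⁴ = 531441/16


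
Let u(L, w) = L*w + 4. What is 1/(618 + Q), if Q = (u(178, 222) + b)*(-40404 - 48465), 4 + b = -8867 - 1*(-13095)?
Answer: -1/3887484918 ≈ -2.5724e-10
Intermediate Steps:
b = 4224 (b = -4 + (-8867 - 1*(-13095)) = -4 + (-8867 + 13095) = -4 + 4228 = 4224)
u(L, w) = 4 + L*w
Q = -3887485536 (Q = ((4 + 178*222) + 4224)*(-40404 - 48465) = ((4 + 39516) + 4224)*(-88869) = (39520 + 4224)*(-88869) = 43744*(-88869) = -3887485536)
1/(618 + Q) = 1/(618 - 3887485536) = 1/(-3887484918) = -1/3887484918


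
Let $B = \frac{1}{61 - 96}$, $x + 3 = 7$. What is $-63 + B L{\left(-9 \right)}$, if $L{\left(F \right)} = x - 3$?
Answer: $- \frac{2206}{35} \approx -63.029$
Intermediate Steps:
$x = 4$ ($x = -3 + 7 = 4$)
$B = - \frac{1}{35}$ ($B = \frac{1}{-35} = - \frac{1}{35} \approx -0.028571$)
$L{\left(F \right)} = 1$ ($L{\left(F \right)} = 4 - 3 = 1$)
$-63 + B L{\left(-9 \right)} = -63 - \frac{1}{35} = - \frac{2206}{35}$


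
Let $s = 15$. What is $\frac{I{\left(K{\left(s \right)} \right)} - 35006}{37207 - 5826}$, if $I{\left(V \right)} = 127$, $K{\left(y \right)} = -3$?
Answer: $- \frac{34879}{31381} \approx -1.1115$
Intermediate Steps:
$\frac{I{\left(K{\left(s \right)} \right)} - 35006}{37207 - 5826} = \frac{127 - 35006}{37207 - 5826} = - \frac{34879}{31381}$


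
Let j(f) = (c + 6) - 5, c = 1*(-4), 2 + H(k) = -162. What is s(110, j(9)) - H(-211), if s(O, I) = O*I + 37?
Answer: -129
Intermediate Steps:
H(k) = -164 (H(k) = -2 - 162 = -164)
c = -4
j(f) = -3 (j(f) = (-4 + 6) - 5 = 2 - 5 = -3)
s(O, I) = 37 + I*O (s(O, I) = I*O + 37 = 37 + I*O)
s(110, j(9)) - H(-211) = (37 - 3*110) - 1*(-164) = (37 - 330) + 164 = -293 + 164 = -129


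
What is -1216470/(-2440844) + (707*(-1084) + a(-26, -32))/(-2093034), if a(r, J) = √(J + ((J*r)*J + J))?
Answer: 1104186655363/1277192370174 - 4*I*√417/1046517 ≈ 0.86454 - 7.8052e-5*I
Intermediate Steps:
a(r, J) = √(2*J + r*J²) (a(r, J) = √(J + (r*J² + J)) = √(J + (J + r*J²)) = √(2*J + r*J²))
-1216470/(-2440844) + (707*(-1084) + a(-26, -32))/(-2093034) = -1216470/(-2440844) + (707*(-1084) + √(-32*(2 - 32*(-26))))/(-2093034) = -1216470*(-1/2440844) + (-766388 + √(-32*(2 + 832)))*(-1/2093034) = 608235/1220422 + (-766388 + √(-32*834))*(-1/2093034) = 608235/1220422 + (-766388 + √(-26688))*(-1/2093034) = 608235/1220422 + (-766388 + 8*I*√417)*(-1/2093034) = 608235/1220422 + (383194/1046517 - 4*I*√417/1046517) = 1104186655363/1277192370174 - 4*I*√417/1046517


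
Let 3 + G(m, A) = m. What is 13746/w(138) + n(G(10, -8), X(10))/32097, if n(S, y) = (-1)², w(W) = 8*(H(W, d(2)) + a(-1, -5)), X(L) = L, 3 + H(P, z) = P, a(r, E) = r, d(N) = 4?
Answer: 220603217/17203992 ≈ 12.823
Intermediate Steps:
G(m, A) = -3 + m
H(P, z) = -3 + P
w(W) = -32 + 8*W (w(W) = 8*((-3 + W) - 1) = 8*(-4 + W) = -32 + 8*W)
n(S, y) = 1
13746/w(138) + n(G(10, -8), X(10))/32097 = 13746/(-32 + 8*138) + 1/32097 = 13746/(-32 + 1104) + 1*(1/32097) = 13746/1072 + 1/32097 = 13746*(1/1072) + 1/32097 = 6873/536 + 1/32097 = 220603217/17203992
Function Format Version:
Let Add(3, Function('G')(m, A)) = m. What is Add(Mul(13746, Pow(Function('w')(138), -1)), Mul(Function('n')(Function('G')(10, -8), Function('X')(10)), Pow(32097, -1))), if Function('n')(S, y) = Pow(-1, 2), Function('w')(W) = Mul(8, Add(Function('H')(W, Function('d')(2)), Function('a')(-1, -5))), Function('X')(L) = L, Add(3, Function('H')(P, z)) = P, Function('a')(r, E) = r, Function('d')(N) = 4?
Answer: Rational(220603217, 17203992) ≈ 12.823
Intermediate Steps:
Function('G')(m, A) = Add(-3, m)
Function('H')(P, z) = Add(-3, P)
Function('w')(W) = Add(-32, Mul(8, W)) (Function('w')(W) = Mul(8, Add(Add(-3, W), -1)) = Mul(8, Add(-4, W)) = Add(-32, Mul(8, W)))
Function('n')(S, y) = 1
Add(Mul(13746, Pow(Function('w')(138), -1)), Mul(Function('n')(Function('G')(10, -8), Function('X')(10)), Pow(32097, -1))) = Add(Mul(13746, Pow(Add(-32, Mul(8, 138)), -1)), Mul(1, Pow(32097, -1))) = Add(Mul(13746, Pow(Add(-32, 1104), -1)), Mul(1, Rational(1, 32097))) = Add(Mul(13746, Pow(1072, -1)), Rational(1, 32097)) = Add(Mul(13746, Rational(1, 1072)), Rational(1, 32097)) = Add(Rational(6873, 536), Rational(1, 32097)) = Rational(220603217, 17203992)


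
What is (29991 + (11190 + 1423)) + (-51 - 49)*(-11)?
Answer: 43704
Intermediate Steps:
(29991 + (11190 + 1423)) + (-51 - 49)*(-11) = (29991 + 12613) - 100*(-11) = 42604 + 1100 = 43704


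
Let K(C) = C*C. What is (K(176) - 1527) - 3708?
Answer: 25741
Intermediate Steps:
K(C) = C²
(K(176) - 1527) - 3708 = (176² - 1527) - 3708 = (30976 - 1527) - 3708 = 29449 - 3708 = 25741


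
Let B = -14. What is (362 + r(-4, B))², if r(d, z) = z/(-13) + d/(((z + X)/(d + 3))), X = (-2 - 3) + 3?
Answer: 355963689/2704 ≈ 1.3164e+5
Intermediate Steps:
X = -2 (X = -5 + 3 = -2)
r(d, z) = -z/13 + d*(3 + d)/(-2 + z) (r(d, z) = z/(-13) + d/(((z - 2)/(d + 3))) = z*(-1/13) + d/(((-2 + z)/(3 + d))) = -z/13 + d/(((-2 + z)/(3 + d))) = -z/13 + d*((3 + d)/(-2 + z)) = -z/13 + d*(3 + d)/(-2 + z))
(362 + r(-4, B))² = (362 + (-1*(-14)² + 2*(-14) + 13*(-4)² + 39*(-4))/(13*(-2 - 14)))² = (362 + (1/13)*(-1*196 - 28 + 13*16 - 156)/(-16))² = (362 + (1/13)*(-1/16)*(-196 - 28 + 208 - 156))² = (362 + (1/13)*(-1/16)*(-172))² = (362 + 43/52)² = (18867/52)² = 355963689/2704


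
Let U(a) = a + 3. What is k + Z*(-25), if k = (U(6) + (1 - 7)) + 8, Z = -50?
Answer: 1261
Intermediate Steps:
U(a) = 3 + a
k = 11 (k = ((3 + 6) + (1 - 7)) + 8 = (9 - 6) + 8 = 3 + 8 = 11)
k + Z*(-25) = 11 - 50*(-25) = 11 + 1250 = 1261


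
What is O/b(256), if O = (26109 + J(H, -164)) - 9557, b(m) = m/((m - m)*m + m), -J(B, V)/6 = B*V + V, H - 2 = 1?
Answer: 20488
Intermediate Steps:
H = 3 (H = 2 + 1 = 3)
J(B, V) = -6*V - 6*B*V (J(B, V) = -6*(B*V + V) = -6*(V + B*V) = -6*V - 6*B*V)
b(m) = 1 (b(m) = m/(0*m + m) = m/(0 + m) = m/m = 1)
O = 20488 (O = (26109 - 6*(-164)*(1 + 3)) - 9557 = (26109 - 6*(-164)*4) - 9557 = (26109 + 3936) - 9557 = 30045 - 9557 = 20488)
O/b(256) = 20488/1 = 20488*1 = 20488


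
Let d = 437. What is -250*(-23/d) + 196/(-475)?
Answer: 6054/475 ≈ 12.745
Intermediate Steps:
-250*(-23/d) + 196/(-475) = -250/(437/(-23)) + 196/(-475) = -250/(437*(-1/23)) + 196*(-1/475) = -250/(-19) - 196/475 = -250*(-1/19) - 196/475 = 250/19 - 196/475 = 6054/475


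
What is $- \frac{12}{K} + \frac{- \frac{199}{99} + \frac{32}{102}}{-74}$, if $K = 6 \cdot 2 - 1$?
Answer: $- \frac{133009}{124542} \approx -1.068$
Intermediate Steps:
$K = 11$ ($K = 12 - 1 = 11$)
$- \frac{12}{K} + \frac{- \frac{199}{99} + \frac{32}{102}}{-74} = - \frac{12}{11} + \frac{- \frac{199}{99} + \frac{32}{102}}{-74} = \left(-12\right) \frac{1}{11} + \left(\left(-199\right) \frac{1}{99} + 32 \cdot \frac{1}{102}\right) \left(- \frac{1}{74}\right) = - \frac{12}{11} + \left(- \frac{199}{99} + \frac{16}{51}\right) \left(- \frac{1}{74}\right) = - \frac{12}{11} - - \frac{2855}{124542} = - \frac{12}{11} + \frac{2855}{124542} = - \frac{133009}{124542}$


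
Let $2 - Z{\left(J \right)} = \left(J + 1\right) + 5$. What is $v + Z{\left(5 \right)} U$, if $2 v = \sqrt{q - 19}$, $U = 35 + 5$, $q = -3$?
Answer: $-360 + \frac{i \sqrt{22}}{2} \approx -360.0 + 2.3452 i$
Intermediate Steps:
$U = 40$
$Z{\left(J \right)} = -4 - J$ ($Z{\left(J \right)} = 2 - \left(\left(J + 1\right) + 5\right) = 2 - \left(\left(1 + J\right) + 5\right) = 2 - \left(6 + J\right) = -4 - J$)
$v = \frac{i \sqrt{22}}{2}$ ($v = \frac{\sqrt{-3 - 19}}{2} = \frac{\sqrt{-22}}{2} = \frac{i \sqrt{22}}{2} \approx 2.3452 i$)
$v + Z{\left(5 \right)} U = \frac{i \sqrt{22}}{2} + \left(-4 - 5\right) 40 = \frac{i \sqrt{22}}{2} - 360 = -360 + \frac{i \sqrt{22}}{2}$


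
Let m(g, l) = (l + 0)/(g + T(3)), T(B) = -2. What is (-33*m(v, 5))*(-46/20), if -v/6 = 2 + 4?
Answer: -759/76 ≈ -9.9868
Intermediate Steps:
v = -36 (v = -6*(2 + 4) = -6*6 = -36)
m(g, l) = l/(-2 + g) (m(g, l) = (l + 0)/(g - 2) = l/(-2 + g))
(-33*m(v, 5))*(-46/20) = (-165/(-2 - 36))*(-46/20) = (-165/(-38))*(-46*1/20) = -165*(-1)/38*(-23/10) = -33*(-5/38)*(-23/10) = (165/38)*(-23/10) = -759/76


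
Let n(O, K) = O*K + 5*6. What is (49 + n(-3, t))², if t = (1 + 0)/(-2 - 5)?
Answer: 309136/49 ≈ 6308.9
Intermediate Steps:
t = -⅐ (t = 1/(-7) = 1*(-⅐) = -⅐ ≈ -0.14286)
n(O, K) = 30 + K*O (n(O, K) = K*O + 30 = 30 + K*O)
(49 + n(-3, t))² = (49 + (30 - ⅐*(-3)))² = (49 + (30 + 3/7))² = (49 + 213/7)² = (556/7)² = 309136/49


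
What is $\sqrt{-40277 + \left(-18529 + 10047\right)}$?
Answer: $i \sqrt{48759} \approx 220.81 i$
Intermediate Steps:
$\sqrt{-40277 + \left(-18529 + 10047\right)} = \sqrt{-40277 - 8482} = \sqrt{-48759} = i \sqrt{48759}$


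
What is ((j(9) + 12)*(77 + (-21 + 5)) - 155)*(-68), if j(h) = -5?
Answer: -18496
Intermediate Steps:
((j(9) + 12)*(77 + (-21 + 5)) - 155)*(-68) = ((-5 + 12)*(77 + (-21 + 5)) - 155)*(-68) = (7*(77 - 16) - 155)*(-68) = (7*61 - 155)*(-68) = (427 - 155)*(-68) = 272*(-68) = -18496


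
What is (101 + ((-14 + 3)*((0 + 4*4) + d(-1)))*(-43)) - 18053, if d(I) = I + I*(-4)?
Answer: -8965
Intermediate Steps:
d(I) = -3*I (d(I) = I - 4*I = -3*I)
(101 + ((-14 + 3)*((0 + 4*4) + d(-1)))*(-43)) - 18053 = (101 + ((-14 + 3)*((0 + 4*4) - 3*(-1)))*(-43)) - 18053 = (101 - 11*((0 + 16) + 3)*(-43)) - 18053 = (101 - 11*(16 + 3)*(-43)) - 18053 = (101 - 11*19*(-43)) - 18053 = (101 - 209*(-43)) - 18053 = (101 + 8987) - 18053 = 9088 - 18053 = -8965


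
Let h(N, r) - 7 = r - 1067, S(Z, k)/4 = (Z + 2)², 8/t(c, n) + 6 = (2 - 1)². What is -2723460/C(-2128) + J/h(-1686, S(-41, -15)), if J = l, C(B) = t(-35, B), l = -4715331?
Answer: 8546949069/5024 ≈ 1.7012e+6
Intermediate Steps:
t(c, n) = -8/5 (t(c, n) = 8/(-6 + (2 - 1)²) = 8/(-6 + 1²) = 8/(-6 + 1) = 8/(-5) = 8*(-⅕) = -8/5)
C(B) = -8/5
S(Z, k) = 4*(2 + Z)² (S(Z, k) = 4*(Z + 2)² = 4*(2 + Z)²)
h(N, r) = -1060 + r (h(N, r) = 7 + (r - 1067) = 7 + (-1067 + r) = -1060 + r)
J = -4715331
-2723460/C(-2128) + J/h(-1686, S(-41, -15)) = -2723460/(-8/5) - 4715331/(-1060 + 4*(2 - 41)²) = -2723460*(-5/8) - 4715331/(-1060 + 4*(-39)²) = 3404325/2 - 4715331/(-1060 + 4*1521) = 3404325/2 - 4715331/(-1060 + 6084) = 3404325/2 - 4715331/5024 = 8546949069/5024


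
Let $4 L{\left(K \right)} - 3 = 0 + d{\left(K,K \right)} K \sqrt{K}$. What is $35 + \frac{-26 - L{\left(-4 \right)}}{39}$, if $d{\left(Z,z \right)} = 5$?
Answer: $\frac{5353}{156} + \frac{10 i}{39} \approx 34.314 + 0.25641 i$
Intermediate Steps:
$L{\left(K \right)} = \frac{3}{4} + \frac{5 K^{\frac{3}{2}}}{4}$ ($L{\left(K \right)} = \frac{3}{4} + \frac{0 + 5 K \sqrt{K}}{4} = \frac{3}{4} + \frac{0 + 5 K^{\frac{3}{2}}}{4} = \frac{3}{4} + \frac{5 K^{\frac{3}{2}}}{4}$)
$35 + \frac{-26 - L{\left(-4 \right)}}{39} = 35 + \frac{-26 - \left(\frac{3}{4} + \frac{5 \left(-4\right)^{\frac{3}{2}}}{4}\right)}{39} = 35 + \left(-26 - \left(\frac{3}{4} + \frac{5 \left(- 8 i\right)}{4}\right)\right) \frac{1}{39} = 35 + \left(-26 - \left(\frac{3}{4} - 10 i\right)\right) \frac{1}{39} = 35 + \left(- \frac{107}{4} + 10 i\right) \frac{1}{39} = 35 - \left(\frac{107}{156} - \frac{10 i}{39}\right) = \frac{5353}{156} + \frac{10 i}{39}$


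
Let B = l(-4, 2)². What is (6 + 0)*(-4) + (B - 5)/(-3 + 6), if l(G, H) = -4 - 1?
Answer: -52/3 ≈ -17.333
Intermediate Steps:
l(G, H) = -5
B = 25 (B = (-5)² = 25)
(6 + 0)*(-4) + (B - 5)/(-3 + 6) = (6 + 0)*(-4) + (25 - 5)/(-3 + 6) = 6*(-4) + 20/3 = -24 + 20*(⅓) = -24 + 20/3 = -52/3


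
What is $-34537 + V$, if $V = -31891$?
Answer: $-66428$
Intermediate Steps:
$-34537 + V = -34537 - 31891 = -66428$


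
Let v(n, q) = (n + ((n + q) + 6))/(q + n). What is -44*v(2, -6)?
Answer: 44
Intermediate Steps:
v(n, q) = (6 + q + 2*n)/(n + q) (v(n, q) = (n + (6 + n + q))/(n + q) = (6 + q + 2*n)/(n + q))
-44*v(2, -6) = -44*(6 - 6 + 2*2)/(2 - 6) = -44*(6 - 6 + 4)/(-4) = -(-11)*4 = -44*(-1) = 44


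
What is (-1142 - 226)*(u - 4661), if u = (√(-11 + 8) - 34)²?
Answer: 4798944 + 93024*I*√3 ≈ 4.7989e+6 + 1.6112e+5*I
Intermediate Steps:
u = (-34 + I*√3)² (u = (√(-3) - 34)² = (I*√3 - 34)² = (-34 + I*√3)² ≈ 1153.0 - 117.78*I)
(-1142 - 226)*(u - 4661) = (-1142 - 226)*((34 - I*√3)² - 4661) = -1368*(-4661 + (34 - I*√3)²) = 6376248 - 1368*(34 - I*√3)²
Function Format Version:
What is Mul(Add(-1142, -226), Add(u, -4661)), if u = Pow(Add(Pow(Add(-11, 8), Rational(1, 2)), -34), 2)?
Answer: Add(4798944, Mul(93024, I, Pow(3, Rational(1, 2)))) ≈ Add(4.7989e+6, Mul(1.6112e+5, I))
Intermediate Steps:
u = Pow(Add(-34, Mul(I, Pow(3, Rational(1, 2)))), 2) (u = Pow(Add(Pow(-3, Rational(1, 2)), -34), 2) = Pow(Add(Mul(I, Pow(3, Rational(1, 2))), -34), 2) = Pow(Add(-34, Mul(I, Pow(3, Rational(1, 2)))), 2) ≈ Add(1153.0, Mul(-117.78, I)))
Mul(Add(-1142, -226), Add(u, -4661)) = Mul(Add(-1142, -226), Add(Pow(Add(34, Mul(-1, I, Pow(3, Rational(1, 2)))), 2), -4661)) = Mul(-1368, Add(-4661, Pow(Add(34, Mul(-1, I, Pow(3, Rational(1, 2)))), 2))) = Add(6376248, Mul(-1368, Pow(Add(34, Mul(-1, I, Pow(3, Rational(1, 2)))), 2)))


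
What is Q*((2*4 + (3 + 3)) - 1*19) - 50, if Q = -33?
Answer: 115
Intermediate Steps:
Q*((2*4 + (3 + 3)) - 1*19) - 50 = -33*((2*4 + (3 + 3)) - 1*19) - 50 = -33*((8 + 6) - 19) - 50 = -33*(14 - 19) - 50 = -33*(-5) - 50 = 165 - 50 = 115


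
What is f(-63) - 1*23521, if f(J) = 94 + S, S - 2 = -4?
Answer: -23429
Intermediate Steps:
S = -2 (S = 2 - 4 = -2)
f(J) = 92 (f(J) = 94 - 2 = 92)
f(-63) - 1*23521 = 92 - 1*23521 = 92 - 23521 = -23429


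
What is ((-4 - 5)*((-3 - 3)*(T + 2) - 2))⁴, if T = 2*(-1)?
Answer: 104976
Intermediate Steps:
T = -2
((-4 - 5)*((-3 - 3)*(T + 2) - 2))⁴ = ((-4 - 5)*((-3 - 3)*(-2 + 2) - 2))⁴ = (-9*(-6*0 - 2))⁴ = (-9*(0 - 2))⁴ = (-9*(-2))⁴ = 18⁴ = 104976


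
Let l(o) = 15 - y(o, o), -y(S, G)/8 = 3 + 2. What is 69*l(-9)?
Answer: 3795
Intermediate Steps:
y(S, G) = -40 (y(S, G) = -8*(3 + 2) = -8*5 = -40)
l(o) = 55 (l(o) = 15 - 1*(-40) = 15 + 40 = 55)
69*l(-9) = 69*55 = 3795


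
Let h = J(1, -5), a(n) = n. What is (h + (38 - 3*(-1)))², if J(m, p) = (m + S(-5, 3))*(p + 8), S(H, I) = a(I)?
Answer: 2809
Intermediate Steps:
S(H, I) = I
J(m, p) = (3 + m)*(8 + p) (J(m, p) = (m + 3)*(p + 8) = (3 + m)*(8 + p))
h = 12 (h = 24 + 3*(-5) + 8*1 + 1*(-5) = 24 - 15 + 8 - 5 = 12)
(h + (38 - 3*(-1)))² = (12 + (38 - 3*(-1)))² = (12 + (38 + 3))² = (12 + 41)² = 53² = 2809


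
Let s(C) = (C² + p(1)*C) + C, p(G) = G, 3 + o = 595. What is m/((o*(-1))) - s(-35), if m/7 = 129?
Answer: -684663/592 ≈ -1156.5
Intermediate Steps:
o = 592 (o = -3 + 595 = 592)
m = 903 (m = 7*129 = 903)
s(C) = C² + 2*C (s(C) = (C² + 1*C) + C = (C² + C) + C = (C + C²) + C = C² + 2*C)
m/((o*(-1))) - s(-35) = 903/((592*(-1))) - (-35)*(2 - 35) = 903/(-592) - (-35)*(-33) = 903*(-1/592) - 1*1155 = -903/592 - 1155 = -684663/592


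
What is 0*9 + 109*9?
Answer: 981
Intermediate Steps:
0*9 + 109*9 = 0 + 981 = 981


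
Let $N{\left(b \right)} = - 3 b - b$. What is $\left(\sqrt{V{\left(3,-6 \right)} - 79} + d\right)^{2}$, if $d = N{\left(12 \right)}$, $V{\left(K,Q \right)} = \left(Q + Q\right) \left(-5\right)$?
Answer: $\left(48 - i \sqrt{19}\right)^{2} \approx 2285.0 - 418.45 i$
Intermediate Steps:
$V{\left(K,Q \right)} = - 10 Q$ ($V{\left(K,Q \right)} = 2 Q \left(-5\right) = - 10 Q$)
$N{\left(b \right)} = - 4 b$
$d = -48$ ($d = \left(-4\right) 12 = -48$)
$\left(\sqrt{V{\left(3,-6 \right)} - 79} + d\right)^{2} = \left(\sqrt{\left(-10\right) \left(-6\right) - 79} - 48\right)^{2} = \left(\sqrt{60 - 79} - 48\right)^{2} = \left(\sqrt{-19} - 48\right)^{2} = \left(i \sqrt{19} - 48\right)^{2} = \left(-48 + i \sqrt{19}\right)^{2}$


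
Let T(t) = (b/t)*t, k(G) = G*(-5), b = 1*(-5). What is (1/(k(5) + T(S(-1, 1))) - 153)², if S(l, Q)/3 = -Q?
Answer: 21077281/900 ≈ 23419.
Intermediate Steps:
b = -5
S(l, Q) = -3*Q (S(l, Q) = 3*(-Q) = -3*Q)
k(G) = -5*G
T(t) = -5 (T(t) = (-5/t)*t = -5)
(1/(k(5) + T(S(-1, 1))) - 153)² = (1/(-5*5 - 5) - 153)² = (1/(-25 - 5) - 153)² = (1/(-30) - 153)² = (-1/30 - 153)² = (-4591/30)² = 21077281/900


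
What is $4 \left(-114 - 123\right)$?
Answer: $-948$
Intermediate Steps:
$4 \left(-114 - 123\right) = 4 \left(-237\right) = -948$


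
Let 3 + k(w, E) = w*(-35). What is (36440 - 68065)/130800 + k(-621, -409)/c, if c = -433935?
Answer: -24541837/84086960 ≈ -0.29186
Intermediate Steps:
k(w, E) = -3 - 35*w (k(w, E) = -3 + w*(-35) = -3 - 35*w)
(36440 - 68065)/130800 + k(-621, -409)/c = (36440 - 68065)/130800 + (-3 - 35*(-621))/(-433935) = -31625*1/130800 + (-3 + 21735)*(-1/433935) = -1265/5232 + 21732*(-1/433935) = -1265/5232 - 7244/144645 = -24541837/84086960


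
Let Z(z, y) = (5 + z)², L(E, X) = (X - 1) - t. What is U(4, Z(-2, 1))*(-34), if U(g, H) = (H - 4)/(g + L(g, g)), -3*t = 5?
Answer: -255/13 ≈ -19.615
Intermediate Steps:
t = -5/3 (t = -⅓*5 = -5/3 ≈ -1.6667)
L(E, X) = ⅔ + X (L(E, X) = (X - 1) - 1*(-5/3) = (-1 + X) + 5/3 = ⅔ + X)
U(g, H) = (-4 + H)/(⅔ + 2*g) (U(g, H) = (H - 4)/(g + (⅔ + g)) = (-4 + H)/(⅔ + 2*g))
U(4, Z(-2, 1))*(-34) = (3*(-4 + (5 - 2)²)/(2*(1 + 3*4)))*(-34) = (3*(-4 + 3²)/(2*(1 + 12)))*(-34) = ((3/2)*(-4 + 9)/13)*(-34) = ((3/2)*(1/13)*5)*(-34) = (15/26)*(-34) = -255/13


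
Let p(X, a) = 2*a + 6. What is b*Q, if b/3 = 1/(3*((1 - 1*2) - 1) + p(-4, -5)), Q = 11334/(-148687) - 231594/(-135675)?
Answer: -5482879438/11207282625 ≈ -0.48922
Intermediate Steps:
p(X, a) = 6 + 2*a
Q = 10965758876/6724369575 (Q = 11334*(-1/148687) - 231594*(-1/135675) = -11334/148687 + 77198/45225 = 10965758876/6724369575 ≈ 1.6307)
b = -3/10 (b = 3/(3*((1 - 1*2) - 1) + (6 + 2*(-5))) = 3/(3*((1 - 2) - 1) + (6 - 10)) = 3/(3*(-1 - 1) - 4) = 3/(3*(-2) - 4) = 3/(-6 - 4) = 3/(-10) = 3*(-⅒) = -3/10 ≈ -0.30000)
b*Q = -3/10*10965758876/6724369575 = -5482879438/11207282625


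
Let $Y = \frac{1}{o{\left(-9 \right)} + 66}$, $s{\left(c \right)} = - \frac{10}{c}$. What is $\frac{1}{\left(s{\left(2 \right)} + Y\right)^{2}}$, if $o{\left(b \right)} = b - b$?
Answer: $\frac{4356}{108241} \approx 0.040244$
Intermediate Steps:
$o{\left(b \right)} = 0$
$Y = \frac{1}{66}$ ($Y = \frac{1}{0 + 66} = \frac{1}{66} \approx 0.015152$)
$\frac{1}{\left(s{\left(2 \right)} + Y\right)^{2}} = \frac{1}{\left(- \frac{10}{2} + \frac{1}{66}\right)^{2}} = \frac{1}{\left(\left(-10\right) \frac{1}{2} + \frac{1}{66}\right)^{2}} = \frac{1}{\left(-5 + \frac{1}{66}\right)^{2}} = \frac{1}{\left(- \frac{329}{66}\right)^{2}} = \frac{1}{\frac{108241}{4356}} = \frac{4356}{108241}$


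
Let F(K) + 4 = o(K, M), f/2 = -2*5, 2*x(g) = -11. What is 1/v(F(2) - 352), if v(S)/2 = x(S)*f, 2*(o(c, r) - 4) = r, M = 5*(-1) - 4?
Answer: 1/220 ≈ 0.0045455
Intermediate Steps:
x(g) = -11/2 (x(g) = (½)*(-11) = -11/2)
f = -20 (f = 2*(-2*5) = 2*(-10) = -20)
M = -9 (M = -5 - 4 = -9)
o(c, r) = 4 + r/2
F(K) = -9/2 (F(K) = -4 + (4 + (½)*(-9)) = -4 + (4 - 9/2) = -4 - ½ = -9/2)
v(S) = 220 (v(S) = 2*(-11/2*(-20)) = 2*110 = 220)
1/v(F(2) - 352) = 1/220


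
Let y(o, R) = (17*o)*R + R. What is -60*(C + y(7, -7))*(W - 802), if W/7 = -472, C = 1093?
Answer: 62329080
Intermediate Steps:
W = -3304 (W = 7*(-472) = -3304)
y(o, R) = R + 17*R*o (y(o, R) = 17*R*o + R = R + 17*R*o)
-60*(C + y(7, -7))*(W - 802) = -60*(1093 - 7*(1 + 17*7))*(-3304 - 802) = -60*(1093 - 7*(1 + 119))*(-4106) = -60*(1093 - 7*120)*(-4106) = -60*(1093 - 840)*(-4106) = -15180*(-4106) = -60*(-1038818) = 62329080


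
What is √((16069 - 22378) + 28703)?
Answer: √22394 ≈ 149.65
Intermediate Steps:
√((16069 - 22378) + 28703) = √(-6309 + 28703) = √22394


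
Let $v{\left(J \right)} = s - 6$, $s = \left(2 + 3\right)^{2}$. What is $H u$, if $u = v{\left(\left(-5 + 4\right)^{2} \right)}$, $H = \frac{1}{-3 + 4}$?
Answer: $19$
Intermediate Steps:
$s = 25$ ($s = 5^{2} = 25$)
$v{\left(J \right)} = 19$ ($v{\left(J \right)} = 25 - 6 = 19$)
$H = 1$ ($H = 1^{-1} = 1$)
$u = 19$
$H u = 1 \cdot 19 = 19$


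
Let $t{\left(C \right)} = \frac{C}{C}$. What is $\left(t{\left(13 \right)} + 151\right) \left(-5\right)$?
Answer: $-760$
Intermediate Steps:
$t{\left(C \right)} = 1$
$\left(t{\left(13 \right)} + 151\right) \left(-5\right) = \left(1 + 151\right) \left(-5\right) = 152 \left(-5\right) = -760$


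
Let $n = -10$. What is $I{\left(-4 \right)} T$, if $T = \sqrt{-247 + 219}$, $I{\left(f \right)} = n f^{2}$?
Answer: $- 320 i \sqrt{7} \approx - 846.64 i$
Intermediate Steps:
$I{\left(f \right)} = - 10 f^{2}$
$T = 2 i \sqrt{7}$ ($T = \sqrt{-28} = 2 i \sqrt{7} \approx 5.2915 i$)
$I{\left(-4 \right)} T = - 10 \left(-4\right)^{2} \cdot 2 i \sqrt{7} = \left(-10\right) 16 \cdot 2 i \sqrt{7} = - 160 \cdot 2 i \sqrt{7} = - 320 i \sqrt{7}$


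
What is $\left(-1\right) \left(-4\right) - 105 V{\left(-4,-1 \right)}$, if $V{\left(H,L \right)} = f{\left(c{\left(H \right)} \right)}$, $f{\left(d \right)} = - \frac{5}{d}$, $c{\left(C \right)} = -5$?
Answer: $-101$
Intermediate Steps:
$V{\left(H,L \right)} = 1$ ($V{\left(H,L \right)} = - \frac{5}{-5} = \left(-5\right) \left(- \frac{1}{5}\right) = 1$)
$\left(-1\right) \left(-4\right) - 105 V{\left(-4,-1 \right)} = \left(-1\right) \left(-4\right) - 105 = 4 - 105 = -101$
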